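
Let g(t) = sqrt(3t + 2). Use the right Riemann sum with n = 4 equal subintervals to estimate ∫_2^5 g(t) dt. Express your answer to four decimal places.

11.0256

Δt = (5 − 2)/4 = 0.75.
Right endpoints: 2.75, 3.5, 4.25, 5.
g(2.75) ≈ 3.2016, g(3.5) ≈ 3.5355, g(4.25) ≈ 3.8406, g(5) ≈ 4.1231.
Sum = Δt · [g(2.75) + g(3.5) + g(4.25) + g(5)].
Sum ≈ 11.0256.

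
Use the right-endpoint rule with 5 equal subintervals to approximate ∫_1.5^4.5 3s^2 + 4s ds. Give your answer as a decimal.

144.09

Δs = (4.5 − 1.5)/5 = 0.6.
Right endpoints: 2.1, 2.7, 3.3, 3.9, 4.5.
f(2.1) = 21.63, f(2.7) = 32.67, f(3.3) = 45.87, f(3.9) = 61.23, f(4.5) = 78.75.
Sum = Δs · [f(2.1) + f(2.7) + f(3.3) + f(3.9) + f(4.5)].
Sum = 144.09.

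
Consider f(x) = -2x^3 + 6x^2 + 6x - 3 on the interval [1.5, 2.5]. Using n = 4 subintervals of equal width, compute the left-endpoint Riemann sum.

Δx = (2.5 − 1.5)/4 = 0.25.
Left endpoints: 1.5, 1.75, 2, 2.25.
f(1.5) = 12.75, f(1.75) = 15.15625, f(2) = 17, f(2.25) = 18.09375.
Sum = Δx · [f(1.5) + f(1.75) + f(2) + f(2.25)].
Sum = 15.75.

15.75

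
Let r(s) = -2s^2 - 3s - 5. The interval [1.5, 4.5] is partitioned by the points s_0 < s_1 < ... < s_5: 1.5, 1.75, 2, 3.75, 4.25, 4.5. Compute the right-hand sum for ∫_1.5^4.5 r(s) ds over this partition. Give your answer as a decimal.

-128.1875

Subinterval widths: 0.25, 0.25, 1.75, 0.5, 0.25.
Right endpoints: 1.75, 2, 3.75, 4.25, 4.5.
r(1.75) = -16.375, r(2) = -19, r(3.75) = -44.375, r(4.25) = -53.875, r(4.5) = -59.
Sum = Σ Δs_i · r(s_i).
Sum = -128.1875.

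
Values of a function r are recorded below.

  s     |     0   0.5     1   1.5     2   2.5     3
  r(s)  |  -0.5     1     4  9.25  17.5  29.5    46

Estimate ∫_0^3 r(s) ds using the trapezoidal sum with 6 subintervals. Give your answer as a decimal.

42

Δs = 0.5.
T_6 = (0.5/2)·[(-0.5) + 2·1 + 2·4 + 2·9.25 + 2·17.5 + 2·29.5 + 46] = 42.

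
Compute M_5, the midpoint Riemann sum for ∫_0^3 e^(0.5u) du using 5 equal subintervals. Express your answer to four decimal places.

Δu = (3 − 0)/5 = 0.6.
Midpoints: 0.3, 0.9, 1.5, 2.1, 2.7.
f(0.3) ≈ 1.1618, f(0.9) ≈ 1.5683, f(1.5) ≈ 2.1170, f(2.1) ≈ 2.8577, f(2.7) ≈ 3.8574.
Sum = Δu · [f(0.3) + f(0.9) + f(1.5) + f(2.1) + f(2.7)].
Sum ≈ 6.9373.

6.9373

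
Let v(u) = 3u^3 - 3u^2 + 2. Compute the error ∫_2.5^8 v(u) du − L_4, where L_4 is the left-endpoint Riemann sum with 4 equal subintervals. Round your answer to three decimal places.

827.976

Exact integral: ∫_2.5^8 v(u) du = 2557.328125.
L_4 ≈ 1729.35254.
Error ≈ 2557.328125 − 1729.35254 ≈ 827.976.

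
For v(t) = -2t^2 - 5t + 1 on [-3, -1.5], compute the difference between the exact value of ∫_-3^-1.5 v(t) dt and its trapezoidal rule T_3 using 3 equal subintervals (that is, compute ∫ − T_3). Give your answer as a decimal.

Exact integral: ∫_-3^-1.5 v(t) dt = 2.625.
T_3 = 2.5.
Error = 2.625 − 2.5 = 0.125.

0.125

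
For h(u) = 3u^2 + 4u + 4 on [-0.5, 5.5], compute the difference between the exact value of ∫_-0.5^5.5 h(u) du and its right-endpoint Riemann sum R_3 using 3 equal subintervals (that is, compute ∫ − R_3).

Exact integral: ∫_-0.5^5.5 h(u) du = 250.5.
R_3 = 376.5.
Error = 250.5 − 376.5 = -126.

-126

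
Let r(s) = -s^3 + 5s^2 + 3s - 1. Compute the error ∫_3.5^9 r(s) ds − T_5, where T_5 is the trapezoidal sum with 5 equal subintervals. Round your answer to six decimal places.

Exact integral: ∫_3.5^9 r(s) ds ≈ -361.56770833.
T_5 = -376.81875.
Error ≈ -361.56770833 − (-376.81875) ≈ 15.251042.

15.251042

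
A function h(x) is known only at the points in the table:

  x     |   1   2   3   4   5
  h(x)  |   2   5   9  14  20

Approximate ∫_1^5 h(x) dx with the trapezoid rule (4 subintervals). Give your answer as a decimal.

Δx = 1.
T_4 = (1/2)·[2 + 2·5 + 2·9 + 2·14 + 20] = 39.

39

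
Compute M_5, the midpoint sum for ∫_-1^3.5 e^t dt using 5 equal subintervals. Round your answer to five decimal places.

Δt = (3.5 − (-1))/5 = 0.9.
Midpoints: -0.55, 0.35, 1.25, 2.15, 3.05.
f(-0.55) ≈ 0.57695, f(0.35) ≈ 1.41907, f(1.25) ≈ 3.49034, f(2.15) ≈ 8.58486, f(3.05) ≈ 21.11534.
Sum = Δt · [f(-0.55) + f(0.35) + f(1.25) + f(2.15) + f(3.05)].
Sum ≈ 31.66791.

31.66791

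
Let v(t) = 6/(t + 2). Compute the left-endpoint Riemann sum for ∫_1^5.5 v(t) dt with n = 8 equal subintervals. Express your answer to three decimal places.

5.850

Δt = (5.5 − 1)/8 = 0.5625.
Left endpoints: 1, 1.5625, 2.125, 2.6875, 3.25, 3.8125, 4.375, 4.9375.
v(1) = 2, v(1.5625) = 32/19, v(2.125) = 16/11, v(2.6875) = 1.28, v(3.25) = 8/7, v(3.8125) = 32/31, v(4.375) = 16/17, v(4.9375) = 32/37.
Sum = Δt · [v(1) + v(1.5625) + v(2.125) + ...].
Sum ≈ 5.850.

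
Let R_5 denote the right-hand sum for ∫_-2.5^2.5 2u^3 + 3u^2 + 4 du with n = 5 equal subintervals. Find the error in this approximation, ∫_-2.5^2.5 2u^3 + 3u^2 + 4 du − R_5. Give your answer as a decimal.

Exact integral: ∫_-2.5^2.5 f(u) du = 51.25.
R_5 = 85.
Error = 51.25 − 85 = -33.75.

-33.75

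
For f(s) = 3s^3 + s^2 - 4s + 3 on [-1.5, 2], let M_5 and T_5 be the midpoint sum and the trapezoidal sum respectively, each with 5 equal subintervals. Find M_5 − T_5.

M_5 = 18.5303125.
T_5 = 19.92375.
M_5 − T_5 = -1.3934375.

-1.3934375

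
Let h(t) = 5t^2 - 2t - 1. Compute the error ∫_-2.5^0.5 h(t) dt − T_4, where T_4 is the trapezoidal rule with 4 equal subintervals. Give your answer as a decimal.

Exact integral: ∫_-2.5^0.5 h(t) dt = 29.25.
T_4 = 30.65625.
Error = 29.25 − 30.65625 = -1.40625.

-1.40625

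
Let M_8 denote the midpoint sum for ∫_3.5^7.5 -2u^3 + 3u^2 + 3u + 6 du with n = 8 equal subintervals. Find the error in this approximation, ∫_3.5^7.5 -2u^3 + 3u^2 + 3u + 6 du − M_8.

Exact integral: ∫_3.5^7.5 f(u) du = -1038.
M_8 = -1035.5.
Error = -1038 − (-1035.5) = -2.5.

-2.5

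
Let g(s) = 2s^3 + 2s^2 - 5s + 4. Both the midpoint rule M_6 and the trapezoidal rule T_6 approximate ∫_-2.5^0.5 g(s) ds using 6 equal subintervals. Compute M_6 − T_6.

M_6 = 18.25.
T_6 = 17.5.
M_6 − T_6 = 0.75.

0.75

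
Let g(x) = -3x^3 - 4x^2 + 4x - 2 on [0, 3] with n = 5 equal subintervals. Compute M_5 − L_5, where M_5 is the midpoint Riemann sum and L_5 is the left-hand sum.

-26.775

M_5 = -83.175.
L_5 = -56.4.
M_5 − L_5 = -26.775.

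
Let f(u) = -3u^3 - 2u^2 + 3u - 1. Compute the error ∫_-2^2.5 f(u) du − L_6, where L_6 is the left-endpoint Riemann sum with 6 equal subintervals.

-21.41015625

Exact integral: ∫_-2^2.5 f(u) du = -34.171875.
L_6 = -12.76171875.
Error = -34.171875 − (-12.76171875) = -21.41015625.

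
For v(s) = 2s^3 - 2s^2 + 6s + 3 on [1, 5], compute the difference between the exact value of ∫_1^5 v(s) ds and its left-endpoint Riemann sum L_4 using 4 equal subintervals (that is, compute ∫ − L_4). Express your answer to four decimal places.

101.3333

Exact integral: ∫_1^5 v(s) ds ≈ 313.333333.
L_4 = 212.
Error ≈ 313.333333 − 212 ≈ 101.3333.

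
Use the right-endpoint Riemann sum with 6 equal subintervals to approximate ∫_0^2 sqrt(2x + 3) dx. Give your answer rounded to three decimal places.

4.592

Δx = (2 − 0)/6 = 1/3.
Right endpoints: 1/3, 2/3, 1, 4/3, 5/3, 2.
f(1/3) ≈ 1.915, f(2/3) ≈ 2.082, f(1) ≈ 2.236, f(4/3) ≈ 2.380, f(5/3) ≈ 2.517, f(2) ≈ 2.646.
Sum = Δx · [f(1/3) + f(2/3) + f(1) + ...].
Sum ≈ 4.592.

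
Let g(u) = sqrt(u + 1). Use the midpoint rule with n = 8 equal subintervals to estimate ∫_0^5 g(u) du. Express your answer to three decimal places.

9.136

Δu = (5 − 0)/8 = 0.625.
Midpoints: 0.3125, 0.9375, 1.5625, 2.1875, 2.8125, 3.4375, 4.0625, 4.6875.
g(0.3125) ≈ 1.146, g(0.9375) ≈ 1.392, g(1.5625) ≈ 1.601, g(2.1875) ≈ 1.785, g(2.8125) ≈ 1.953, g(3.4375) ≈ 2.107, g(4.0625) ≈ 2.250, g(4.6875) ≈ 2.385.
Sum = Δu · [g(0.3125) + g(0.9375) + g(1.5625) + ...].
Sum ≈ 9.136.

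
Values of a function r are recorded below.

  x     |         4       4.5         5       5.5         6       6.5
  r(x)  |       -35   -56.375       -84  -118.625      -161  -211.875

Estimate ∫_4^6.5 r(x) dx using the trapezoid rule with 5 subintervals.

Δx = 0.5.
T_5 = (0.5/2)·[(-35) + 2·(-56.375) + 2·(-84) + 2·(-118.625) + 2·(-161) + (-211.875)] = -271.71875.

-271.71875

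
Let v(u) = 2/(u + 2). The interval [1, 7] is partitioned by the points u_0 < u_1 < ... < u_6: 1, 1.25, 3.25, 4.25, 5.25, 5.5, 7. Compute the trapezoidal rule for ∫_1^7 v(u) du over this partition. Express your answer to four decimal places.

2.2395

Subinterval widths: 0.25, 2, 1, 1, 0.25, 1.5.
v(1) = 2/3, v(1.25) = 8/13, v(3.25) = 8/21, v(4.25) = 0.32, v(5.25) = 8/29, v(5.5) = 4/15, v(7) = 2/9.
On each subinterval the trapezoid contributes (Δu_i/2)·[v(u_{i-1}) + v(u_i)].
Sum ≈ 2.2395.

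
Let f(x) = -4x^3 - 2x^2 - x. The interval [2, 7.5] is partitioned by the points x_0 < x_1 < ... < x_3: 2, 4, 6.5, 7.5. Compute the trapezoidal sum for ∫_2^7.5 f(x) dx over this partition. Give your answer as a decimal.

-3684.375

Subinterval widths: 2, 2.5, 1.
f(2) = -42, f(4) = -292, f(6.5) = -1189.5, f(7.5) = -1807.5.
On each subinterval the trapezoid contributes (Δx_i/2)·[f(x_{i-1}) + f(x_i)].
Sum = -3684.375.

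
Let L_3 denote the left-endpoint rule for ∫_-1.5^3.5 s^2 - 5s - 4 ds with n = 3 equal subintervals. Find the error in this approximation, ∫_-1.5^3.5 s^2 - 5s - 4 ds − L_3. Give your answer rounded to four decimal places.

Exact integral: ∫_-1.5^3.5 f(s) ds ≈ -29.583333.
L_3 ≈ -14.768519.
Error ≈ -29.583333 − (-14.768519) ≈ -14.8148.

-14.8148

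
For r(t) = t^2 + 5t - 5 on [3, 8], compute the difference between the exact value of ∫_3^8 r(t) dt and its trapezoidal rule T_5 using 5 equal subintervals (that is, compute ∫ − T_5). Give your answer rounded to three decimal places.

-0.833

Exact integral: ∫_3^8 r(t) dt ≈ 274.16667.
T_5 = 275.
Error ≈ 274.16667 − 275 ≈ -0.833.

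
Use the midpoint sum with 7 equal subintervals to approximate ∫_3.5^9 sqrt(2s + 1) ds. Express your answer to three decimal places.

20.067

Δs = (9 − 3.5)/7 = 11/14.
Midpoints: 109/28, 131/28, 153/28, 6.25, 197/28, 219/28, 241/28.
f(109/28) ≈ 2.964, f(131/28) ≈ 3.218, f(153/28) ≈ 3.454, f(6.25) ≈ 3.674, f(197/28) ≈ 3.882, f(219/28) ≈ 4.080, f(241/28) ≈ 4.268.
Sum = Δs · [f(109/28) + f(131/28) + f(153/28) + ...].
Sum ≈ 20.067.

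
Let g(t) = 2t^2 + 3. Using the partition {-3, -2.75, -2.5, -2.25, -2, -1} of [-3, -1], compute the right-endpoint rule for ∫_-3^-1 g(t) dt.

19.4375

Subinterval widths: 0.25, 0.25, 0.25, 0.25, 1.
Right endpoints: -2.75, -2.5, -2.25, -2, -1.
g(-2.75) = 18.125, g(-2.5) = 15.5, g(-2.25) = 13.125, g(-2) = 11, g(-1) = 5.
Sum = Σ Δt_i · g(t_i).
Sum = 19.4375.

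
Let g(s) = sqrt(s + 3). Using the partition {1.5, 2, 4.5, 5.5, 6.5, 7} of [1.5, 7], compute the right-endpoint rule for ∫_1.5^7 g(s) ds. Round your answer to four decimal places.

15.5434

Subinterval widths: 0.5, 2.5, 1, 1, 0.5.
Right endpoints: 2, 4.5, 5.5, 6.5, 7.
g(2) ≈ 2.2361, g(4.5) ≈ 2.7386, g(5.5) ≈ 2.9155, g(6.5) ≈ 3.0822, g(7) ≈ 3.1623.
Sum = Σ Δs_i · g(s_i).
Sum ≈ 15.5434.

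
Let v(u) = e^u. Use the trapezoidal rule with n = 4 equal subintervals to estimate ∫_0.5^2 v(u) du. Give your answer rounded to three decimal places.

Δu = (2 − 0.5)/4 = 0.375.
v(0.5) ≈ 1.649, v(0.875) ≈ 2.399, v(1.25) ≈ 3.490, v(1.625) ≈ 5.078, v(2) ≈ 7.389.
T_4 = (Δu/2)·[v(u_0) + 2v(u_1) + 2v(u_2) + 2v(u_3) + v(u_4)].
Sum ≈ 5.807.

5.807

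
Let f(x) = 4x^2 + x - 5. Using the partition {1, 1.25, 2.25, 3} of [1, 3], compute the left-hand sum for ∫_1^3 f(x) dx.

15.625

Subinterval widths: 0.25, 1, 0.75.
Left endpoints: 1, 1.25, 2.25.
f(1) = 0, f(1.25) = 2.5, f(2.25) = 17.5.
Sum = Σ Δx_i · f(x_i).
Sum = 15.625.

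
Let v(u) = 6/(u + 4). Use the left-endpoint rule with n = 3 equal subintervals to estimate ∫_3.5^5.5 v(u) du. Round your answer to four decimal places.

Δu = (5.5 − 3.5)/3 = 2/3.
Left endpoints: 3.5, 25/6, 29/6.
v(3.5) = 0.8, v(25/6) = 36/49, v(29/6) = 36/53.
Sum = Δu · [v(3.5) + v(25/6) + v(29/6)].
Sum ≈ 1.4760.

1.4760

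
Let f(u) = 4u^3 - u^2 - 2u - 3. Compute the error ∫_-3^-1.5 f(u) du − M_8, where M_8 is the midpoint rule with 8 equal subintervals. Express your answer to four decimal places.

-0.1230

Exact integral: ∫_-3^-1.5 f(u) du = -81.5625.
M_8 ≈ -81.439453.
Error ≈ -81.5625 − (-81.439453) ≈ -0.1230.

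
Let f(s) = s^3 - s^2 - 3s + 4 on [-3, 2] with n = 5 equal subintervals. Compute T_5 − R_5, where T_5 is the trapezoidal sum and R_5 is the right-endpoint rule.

-12.5

T_5 = -2.5.
R_5 = 10.
T_5 − R_5 = -12.5.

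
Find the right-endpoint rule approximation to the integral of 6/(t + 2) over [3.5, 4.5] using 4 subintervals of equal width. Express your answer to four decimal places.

0.9816

Δt = (4.5 − 3.5)/4 = 0.25.
Right endpoints: 3.75, 4, 4.25, 4.5.
f(3.75) = 24/23, f(4) = 1, f(4.25) = 0.96, f(4.5) = 12/13.
Sum = Δt · [f(3.75) + f(4) + f(4.25) + f(4.5)].
Sum ≈ 0.9816.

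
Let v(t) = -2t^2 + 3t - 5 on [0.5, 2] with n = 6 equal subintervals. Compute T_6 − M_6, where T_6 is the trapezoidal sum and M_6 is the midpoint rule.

T_6 = -7.15625.
M_6 = -7.109375.
T_6 − M_6 = -0.046875.

-0.046875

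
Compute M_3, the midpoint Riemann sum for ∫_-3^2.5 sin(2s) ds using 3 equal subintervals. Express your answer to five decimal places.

0.64214

Δs = (2.5 − (-3))/3 = 11/6.
Midpoints: -25/12, -0.25, 19/12.
f(-25/12) ≈ 0.85475, f(-0.25) ≈ -0.47943, f(19/12) ≈ -0.02507.
Sum = Δs · [f(-25/12) + f(-0.25) + f(19/12)].
Sum ≈ 0.64214.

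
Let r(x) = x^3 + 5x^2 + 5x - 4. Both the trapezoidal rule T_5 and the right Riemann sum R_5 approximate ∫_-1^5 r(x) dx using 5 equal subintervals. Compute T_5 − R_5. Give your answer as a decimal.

-165.6

T_5 = 417.84.
R_5 = 583.44.
T_5 − R_5 = -165.6.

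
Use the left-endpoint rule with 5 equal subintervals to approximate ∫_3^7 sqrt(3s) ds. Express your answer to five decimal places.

14.74313

Δs = (7 − 3)/5 = 0.8.
Left endpoints: 3, 3.8, 4.6, 5.4, 6.2.
f(3) ≈ 3.00000, f(3.8) ≈ 3.37639, f(4.6) ≈ 3.71484, f(5.4) ≈ 4.02492, f(6.2) ≈ 4.31277.
Sum = Δs · [f(3) + f(3.8) + f(4.6) + f(5.4) + f(6.2)].
Sum ≈ 14.74313.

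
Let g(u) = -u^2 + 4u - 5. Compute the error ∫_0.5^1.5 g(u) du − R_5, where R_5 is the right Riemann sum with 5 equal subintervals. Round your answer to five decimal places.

Exact integral: ∫_0.5^1.5 g(u) du ≈ -2.0833333.
R_5 = -1.89.
Error ≈ -2.0833333 − (-1.89) ≈ -0.19333.

-0.19333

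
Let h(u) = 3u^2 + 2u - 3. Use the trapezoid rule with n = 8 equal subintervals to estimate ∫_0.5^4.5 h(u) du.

Δu = (4.5 − 0.5)/8 = 0.5.
h(0.5) = -1.25, h(1) = 2, h(1.5) = 6.75, h(2) = 13, h(2.5) = 20.75, h(3) = 30, h(3.5) = 40.75, h(4) = 53, h(4.5) = 66.75.
T_8 = (Δu/2)·[h(u_0) + 2h(u_1) + ... + 2h(u_{7}) + h(u_8)].
Sum = 99.5.

99.5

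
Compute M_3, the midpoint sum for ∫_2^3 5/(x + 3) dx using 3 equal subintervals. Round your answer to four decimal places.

0.9113

Δx = (3 − 2)/3 = 1/3.
Midpoints: 13/6, 2.5, 17/6.
f(13/6) = 30/31, f(2.5) = 10/11, f(17/6) = 6/7.
Sum = Δx · [f(13/6) + f(2.5) + f(17/6)].
Sum ≈ 0.9113.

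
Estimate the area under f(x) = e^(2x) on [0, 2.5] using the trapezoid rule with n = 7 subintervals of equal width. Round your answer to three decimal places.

76.814

Δx = (2.5 − 0)/7 = 5/14.
f(0) ≈ 1.000, f(5/14) ≈ 2.043, f(5/7) ≈ 4.173, f(15/14) ≈ 8.524, f(10/7) ≈ 17.412, f(25/14) ≈ 35.567, f(15/7) ≈ 72.654, f(2.5) ≈ 148.413.
T_7 = (Δx/2)·[f(x_0) + 2f(x_1) + ... + 2f(x_{6}) + f(x_7)].
Sum ≈ 76.814.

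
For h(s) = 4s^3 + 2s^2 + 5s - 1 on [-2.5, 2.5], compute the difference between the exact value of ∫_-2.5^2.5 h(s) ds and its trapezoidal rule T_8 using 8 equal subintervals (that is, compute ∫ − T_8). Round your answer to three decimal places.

-0.651

Exact integral: ∫_-2.5^2.5 h(s) ds ≈ 15.83333.
T_8 = 16.484375.
Error ≈ 15.83333 − 16.484375 ≈ -0.651.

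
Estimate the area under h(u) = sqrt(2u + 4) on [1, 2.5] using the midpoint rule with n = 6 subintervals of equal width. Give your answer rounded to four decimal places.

Δu = (2.5 − 1)/6 = 0.25.
Midpoints: 1.125, 1.375, 1.625, 1.875, 2.125, 2.375.
h(1.125) ≈ 2.5000, h(1.375) ≈ 2.5981, h(1.625) ≈ 2.6926, h(1.875) ≈ 2.7839, h(2.125) ≈ 2.8723, h(2.375) ≈ 2.9580.
Sum = Δu · [h(1.125) + h(1.375) + h(1.625) + ...].
Sum ≈ 4.1012.

4.1012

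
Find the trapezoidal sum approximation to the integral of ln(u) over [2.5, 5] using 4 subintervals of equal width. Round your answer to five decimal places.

Δu = (5 − 2.5)/4 = 0.625.
f(2.5) ≈ 0.91629, f(3.125) ≈ 1.13943, f(3.75) ≈ 1.32176, f(4.375) ≈ 1.47591, f(5) ≈ 1.60944.
T_4 = (Δu/2)·[f(u_0) + 2f(u_1) + 2f(u_2) + 2f(u_3) + f(u_4)].
Sum ≈ 3.24998.

3.24998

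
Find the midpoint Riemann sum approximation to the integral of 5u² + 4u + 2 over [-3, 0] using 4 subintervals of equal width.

32.296875

Δu = (0 − (-3))/4 = 0.75.
Midpoints: -2.625, -1.875, -1.125, -0.375.
f(-2.625) = 25.953125, f(-1.875) = 12.078125, f(-1.125) = 3.828125, f(-0.375) = 1.203125.
Sum = Δu · [f(-2.625) + f(-1.875) + f(-1.125) + f(-0.375)].
Sum = 32.296875.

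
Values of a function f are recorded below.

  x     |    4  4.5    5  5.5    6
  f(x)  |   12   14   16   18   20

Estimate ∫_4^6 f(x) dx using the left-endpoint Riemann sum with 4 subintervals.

Δx = 0.5.
Sum = 0.5·[12 + 14 + 16 + 18] = 30.

30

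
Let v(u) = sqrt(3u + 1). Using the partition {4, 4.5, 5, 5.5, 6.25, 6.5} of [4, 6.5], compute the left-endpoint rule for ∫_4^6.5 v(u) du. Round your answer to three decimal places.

9.955

Subinterval widths: 0.5, 0.5, 0.5, 0.75, 0.25.
Left endpoints: 4, 4.5, 5, 5.5, 6.25.
v(4) ≈ 3.606, v(4.5) ≈ 3.808, v(5) ≈ 4.000, v(5.5) ≈ 4.183, v(6.25) ≈ 4.444.
Sum = Σ Δu_i · v(u_i).
Sum ≈ 9.955.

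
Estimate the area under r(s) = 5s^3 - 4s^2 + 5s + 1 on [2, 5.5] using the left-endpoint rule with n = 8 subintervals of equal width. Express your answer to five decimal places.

Δs = (5.5 − 2)/8 = 0.4375.
Left endpoints: 2, 2.4375, 2.875, 3.3125, 3.75, 4.1875, 4.625, 5.0625.
r(2) = 35, r(2.4375) = 253267/4096, r(2.875) = 51779/512, r(3.3125) = 636545/4096, r(3.75) = 227.171875, r(4.1875) = 1306375/4096, r(4.625) = 221809/512, r(5.0625) = 2345077/4096.
Sum = Δs · [r(2) + r(2.4375) + r(2.875) + ...].
Sum ≈ 833.53833.

833.53833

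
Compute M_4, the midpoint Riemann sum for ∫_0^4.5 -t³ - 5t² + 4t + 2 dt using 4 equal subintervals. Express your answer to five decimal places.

Δt = (4.5 − 0)/4 = 1.125.
Midpoints: 0.5625, 1.6875, 2.8125, 3.9375.
f(0.5625) = 10199/4096, f(1.6875) = -42163/4096, f(2.8125) = -198853/4096, f(3.9375) = -494863/4096.
Sum = Δt · [f(0.5625) + f(1.6875) + f(2.8125) + f(3.9375)].
Sum ≈ -199.31396.

-199.31396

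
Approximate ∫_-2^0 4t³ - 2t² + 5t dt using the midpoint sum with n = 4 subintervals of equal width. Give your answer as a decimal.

Δt = (0 − (-2))/4 = 0.5.
Midpoints: -1.75, -1.25, -0.75, -0.25.
f(-1.75) = -36.3125, f(-1.25) = -17.1875, f(-0.75) = -6.5625, f(-0.25) = -1.4375.
Sum = Δt · [f(-1.75) + f(-1.25) + f(-0.75) + f(-0.25)].
Sum = -30.75.

-30.75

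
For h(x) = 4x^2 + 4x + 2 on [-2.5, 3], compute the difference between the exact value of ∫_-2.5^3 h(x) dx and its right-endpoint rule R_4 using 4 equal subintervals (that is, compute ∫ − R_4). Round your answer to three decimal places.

Exact integral: ∫_-2.5^3 h(x) dx ≈ 73.33333.
R_4 = 102.953125.
Error ≈ 73.33333 − 102.953125 ≈ -29.620.

-29.620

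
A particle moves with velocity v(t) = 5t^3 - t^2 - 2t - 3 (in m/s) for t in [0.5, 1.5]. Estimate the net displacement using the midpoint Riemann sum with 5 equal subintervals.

0.12

Δt = (1.5 − 0.5)/5 = 0.2.
Midpoints: 0.6, 0.8, 1, 1.2, 1.4.
v(0.6) = -3.48, v(0.8) = -2.68, v(1) = -1, v(1.2) = 1.8, v(1.4) = 5.96.
Sum = Δt · [v(0.6) + v(0.8) + v(1) + v(1.2) + v(1.4)].
Sum = 0.12.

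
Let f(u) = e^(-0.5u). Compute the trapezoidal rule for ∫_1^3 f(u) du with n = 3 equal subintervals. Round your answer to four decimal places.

Δu = (3 − 1)/3 = 2/3.
f(1) ≈ 0.6065, f(5/3) ≈ 0.4346, f(7/3) ≈ 0.3114, f(3) ≈ 0.2231.
T_3 = (Δu/2)·[f(u_0) + 2f(u_1) + 2f(u_2) + f(u_3)].
Sum ≈ 0.7739.

0.7739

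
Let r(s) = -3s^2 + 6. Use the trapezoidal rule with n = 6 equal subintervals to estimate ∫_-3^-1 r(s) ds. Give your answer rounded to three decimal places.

-14.111

Δs = (-1 − (-3))/6 = 1/3.
r(-3) = -21, r(-8/3) = -46/3, r(-7/3) = -31/3, r(-2) = -6, r(-5/3) = -7/3, r(-4/3) = 2/3, r(-1) = 3.
T_6 = (Δs/2)·[r(s_0) + 2r(s_1) + ... + 2r(s_{5}) + r(s_6)].
Sum ≈ -14.111.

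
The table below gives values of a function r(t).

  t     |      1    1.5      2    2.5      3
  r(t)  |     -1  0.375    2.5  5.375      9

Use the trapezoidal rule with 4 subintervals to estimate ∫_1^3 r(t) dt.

6.125

Δt = 0.5.
T_4 = (0.5/2)·[(-1) + 2·0.375 + 2·2.5 + 2·5.375 + 9] = 6.125.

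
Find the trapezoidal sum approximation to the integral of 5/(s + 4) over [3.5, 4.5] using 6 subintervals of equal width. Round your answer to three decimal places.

Δs = (4.5 − 3.5)/6 = 1/6.
f(3.5) = 2/3, f(11/3) = 15/23, f(23/6) = 30/47, f(4) = 0.625, f(25/6) = 30/49, f(13/3) = 0.6, f(4.5) = 10/17.
T_6 = (Δs/2)·[f(s_0) + 2f(s_1) + ... + 2f(s_{5}) + f(s_6)].
Sum ≈ 0.626.

0.626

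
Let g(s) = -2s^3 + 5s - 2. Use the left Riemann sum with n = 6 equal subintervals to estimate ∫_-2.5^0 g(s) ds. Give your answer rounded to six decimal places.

3.355035

Δs = (0 − (-2.5))/6 = 5/12.
Left endpoints: -2.5, -25/12, -5/3, -1.25, -5/6, -5/12.
g(-2.5) = 16.75, g(-25/12) = 4897/864, g(-5/3) = -29/27, g(-1.25) = -4.34375, g(-5/6) = -541/108, g(-5/12) = -3403/864.
Sum = Δs · [g(-2.5) + g(-25/12) + g(-5/3) + ...].
Sum ≈ 3.355035.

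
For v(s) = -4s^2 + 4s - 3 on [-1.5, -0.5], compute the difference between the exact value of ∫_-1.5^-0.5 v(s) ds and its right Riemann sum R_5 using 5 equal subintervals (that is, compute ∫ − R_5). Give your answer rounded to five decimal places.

Exact integral: ∫_-1.5^-0.5 v(s) ds ≈ -11.3333333.
R_5 = -10.16.
Error ≈ -11.3333333 − (-10.16) ≈ -1.17333.

-1.17333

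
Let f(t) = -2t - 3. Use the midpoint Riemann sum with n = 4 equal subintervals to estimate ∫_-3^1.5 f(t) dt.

-6.75

Δt = (1.5 − (-3))/4 = 1.125.
Midpoints: -2.4375, -1.3125, -0.1875, 0.9375.
f(-2.4375) = 1.875, f(-1.3125) = -0.375, f(-0.1875) = -2.625, f(0.9375) = -4.875.
Sum = Δt · [f(-2.4375) + f(-1.3125) + f(-0.1875) + f(0.9375)].
Sum = -6.75.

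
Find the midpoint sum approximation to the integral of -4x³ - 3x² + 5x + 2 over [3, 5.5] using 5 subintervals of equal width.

-912.5

Δx = (5.5 − 3)/5 = 0.5.
Midpoints: 3.25, 3.75, 4.25, 4.75, 5.25.
f(3.25) = -150.75, f(3.75) = -232.375, f(4.25) = -338, f(4.75) = -470.625, f(5.25) = -633.25.
Sum = Δx · [f(3.25) + f(3.75) + f(4.25) + f(4.75) + f(5.25)].
Sum = -912.5.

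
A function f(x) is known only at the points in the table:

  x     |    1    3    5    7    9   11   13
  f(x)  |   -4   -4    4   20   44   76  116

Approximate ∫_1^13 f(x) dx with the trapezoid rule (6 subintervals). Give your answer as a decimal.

392

Δx = 2.
T_6 = (2/2)·[(-4) + 2·(-4) + 2·4 + 2·20 + 2·44 + 2·76 + 116] = 392.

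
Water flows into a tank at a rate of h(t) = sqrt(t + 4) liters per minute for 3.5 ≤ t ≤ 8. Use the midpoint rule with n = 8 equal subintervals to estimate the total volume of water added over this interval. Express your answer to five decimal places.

Δt = (8 − 3.5)/8 = 0.5625.
Midpoints: 3.78125, 4.34375, 4.90625, 5.46875, 6.03125, 6.59375, 7.15625, 7.71875.
h(3.78125) ≈ 2.78949, h(4.34375) ≈ 2.88856, h(4.90625) ≈ 2.98433, h(5.46875) ≈ 3.07713, h(6.03125) ≈ 3.16721, h(6.59375) ≈ 3.25480, h(7.15625) ≈ 3.34010, h(7.71875) ≈ 3.42327.
Sum = Δt · [h(3.78125) + h(4.34375) + h(4.90625) + ...].
Sum ≈ 14.02025.

14.02025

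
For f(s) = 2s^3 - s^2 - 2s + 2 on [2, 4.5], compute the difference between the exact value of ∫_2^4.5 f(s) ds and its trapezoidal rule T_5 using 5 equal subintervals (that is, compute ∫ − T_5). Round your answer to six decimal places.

-1.927083

Exact integral: ∫_2^4.5 f(s) ds ≈ 158.07291667.
T_5 = 160.
Error ≈ 158.07291667 − 160 ≈ -1.927083.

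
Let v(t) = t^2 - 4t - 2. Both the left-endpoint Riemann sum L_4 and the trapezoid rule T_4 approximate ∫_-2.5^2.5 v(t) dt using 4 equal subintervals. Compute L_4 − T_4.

L_4 = 14.21875.
T_4 = 1.71875.
L_4 − T_4 = 12.5.

12.5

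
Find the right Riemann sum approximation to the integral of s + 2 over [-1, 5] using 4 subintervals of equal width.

28.5

Δs = (5 − (-1))/4 = 1.5.
Right endpoints: 0.5, 2, 3.5, 5.
f(0.5) = 2.5, f(2) = 4, f(3.5) = 5.5, f(5) = 7.
Sum = Δs · [f(0.5) + f(2) + f(3.5) + f(5)].
Sum = 28.5.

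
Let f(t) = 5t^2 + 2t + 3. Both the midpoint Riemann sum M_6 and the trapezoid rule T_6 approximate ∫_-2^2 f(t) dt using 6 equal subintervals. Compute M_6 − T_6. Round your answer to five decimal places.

M_6 ≈ 37.9259259.
T_6 ≈ 40.1481481.
M_6 − T_6 ≈ -2.22222.

-2.22222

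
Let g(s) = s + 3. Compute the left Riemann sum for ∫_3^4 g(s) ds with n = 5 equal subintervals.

Δs = (4 − 3)/5 = 0.2.
Left endpoints: 3, 3.2, 3.4, 3.6, 3.8.
g(3) = 6, g(3.2) = 6.2, g(3.4) = 6.4, g(3.6) = 6.6, g(3.8) = 6.8.
Sum = Δs · [g(3) + g(3.2) + g(3.4) + g(3.6) + g(3.8)].
Sum = 6.4.

6.4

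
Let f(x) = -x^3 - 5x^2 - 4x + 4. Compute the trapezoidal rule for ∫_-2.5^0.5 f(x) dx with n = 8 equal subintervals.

Δx = (0.5 − (-2.5))/8 = 0.375.
f(-2.5) = -1.625, f(-2.125) = -247/512, f(-1.75) = 1.046875, f(-1.375) = 1355/512, f(-1) = 4, f(-0.625) = 2453/512, f(-0.25) = 4.703125, f(0.125) = 1751/512, f(0.5) = 0.625.
T_8 = (Δx/2)·[f(x_0) + 2f(x_1) + ... + 2f(x_{7}) + f(x_8)].
Sum = 7.359375.

7.359375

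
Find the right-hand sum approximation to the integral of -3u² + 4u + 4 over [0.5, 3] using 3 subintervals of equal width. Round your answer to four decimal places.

-7.0139

Δu = (3 − 0.5)/3 = 5/6.
Right endpoints: 4/3, 13/6, 3.
f(4/3) = 4, f(13/6) = -17/12, f(3) = -11.
Sum = Δu · [f(4/3) + f(13/6) + f(3)].
Sum ≈ -7.0139.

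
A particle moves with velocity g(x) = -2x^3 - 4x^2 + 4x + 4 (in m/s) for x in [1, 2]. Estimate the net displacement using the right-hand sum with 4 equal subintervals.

Δx = (2 − 1)/4 = 0.25.
Right endpoints: 1.25, 1.5, 1.75, 2.
g(1.25) = -1.15625, g(1.5) = -5.75, g(1.75) = -11.96875, g(2) = -20.
Sum = Δx · [g(1.25) + g(1.5) + g(1.75) + g(2)].
Sum = -9.71875.

-9.71875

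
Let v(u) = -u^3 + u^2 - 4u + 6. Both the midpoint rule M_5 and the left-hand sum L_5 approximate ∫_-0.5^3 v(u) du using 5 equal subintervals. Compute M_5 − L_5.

M_5 = -7.2996875.
L_5 = 2.8525.
M_5 − L_5 = -10.1521875.

-10.1521875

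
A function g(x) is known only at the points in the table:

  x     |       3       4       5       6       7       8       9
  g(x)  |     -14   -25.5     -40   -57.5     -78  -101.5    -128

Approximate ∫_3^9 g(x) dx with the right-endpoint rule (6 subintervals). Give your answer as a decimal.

Δx = 1.
Sum = 1·[(-25.5) + (-40) + (-57.5) + (-78) + (-101.5) + (-128)] = -430.5.

-430.5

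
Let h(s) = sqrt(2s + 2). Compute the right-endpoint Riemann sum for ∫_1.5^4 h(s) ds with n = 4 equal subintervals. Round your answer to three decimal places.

7.099

Δs = (4 − 1.5)/4 = 0.625.
Right endpoints: 2.125, 2.75, 3.375, 4.
h(2.125) ≈ 2.500, h(2.75) ≈ 2.739, h(3.375) ≈ 2.958, h(4) ≈ 3.162.
Sum = Δs · [h(2.125) + h(2.75) + h(3.375) + h(4)].
Sum ≈ 7.099.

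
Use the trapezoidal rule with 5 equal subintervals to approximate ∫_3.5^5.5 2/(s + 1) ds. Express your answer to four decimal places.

0.7361

Δs = (5.5 − 3.5)/5 = 0.4.
f(3.5) = 4/9, f(3.9) = 20/49, f(4.3) = 20/53, f(4.7) = 20/57, f(5.1) = 20/61, f(5.5) = 4/13.
T_5 = (Δs/2)·[f(s_0) + 2f(s_1) + ... + 2f(s_{4}) + f(s_5)].
Sum ≈ 0.7361.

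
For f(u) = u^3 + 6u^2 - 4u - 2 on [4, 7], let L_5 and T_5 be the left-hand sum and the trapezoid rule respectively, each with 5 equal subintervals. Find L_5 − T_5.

-139.5

L_5 = 886.8.
T_5 = 1026.3.
L_5 − T_5 = -139.5.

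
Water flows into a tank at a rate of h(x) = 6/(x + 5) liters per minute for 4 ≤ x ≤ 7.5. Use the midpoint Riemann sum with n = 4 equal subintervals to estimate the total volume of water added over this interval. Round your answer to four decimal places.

1.9699

Δx = (7.5 − 4)/4 = 0.875.
Midpoints: 4.4375, 5.3125, 6.1875, 7.0625.
h(4.4375) = 96/151, h(5.3125) = 32/55, h(6.1875) = 96/179, h(7.0625) = 96/193.
Sum = Δx · [h(4.4375) + h(5.3125) + h(6.1875) + h(7.0625)].
Sum ≈ 1.9699.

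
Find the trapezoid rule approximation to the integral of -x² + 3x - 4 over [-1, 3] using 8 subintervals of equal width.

Δx = (3 − (-1))/8 = 0.5.
f(-1) = -8, f(-0.5) = -5.75, f(0) = -4, f(0.5) = -2.75, f(1) = -2, f(1.5) = -1.75, f(2) = -2, f(2.5) = -2.75, f(3) = -4.
T_8 = (Δx/2)·[f(x_0) + 2f(x_1) + ... + 2f(x_{7}) + f(x_8)].
Sum = -13.5.

-13.5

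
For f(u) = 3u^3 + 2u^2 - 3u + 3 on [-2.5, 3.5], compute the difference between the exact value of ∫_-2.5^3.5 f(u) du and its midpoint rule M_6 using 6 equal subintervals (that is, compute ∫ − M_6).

Exact integral: ∫_-2.5^3.5 f(u) du = 131.25.
M_6 = 128.
Error = 131.25 − 128 = 3.25.

3.25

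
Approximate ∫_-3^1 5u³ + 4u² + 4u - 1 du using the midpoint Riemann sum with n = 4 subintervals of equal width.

-79

Δu = (1 − (-3))/4 = 1.
Midpoints: -2.5, -1.5, -0.5, 0.5.
f(-2.5) = -64.125, f(-1.5) = -14.875, f(-0.5) = -2.625, f(0.5) = 2.625.
Sum = Δu · [f(-2.5) + f(-1.5) + f(-0.5) + f(0.5)].
Sum = -79.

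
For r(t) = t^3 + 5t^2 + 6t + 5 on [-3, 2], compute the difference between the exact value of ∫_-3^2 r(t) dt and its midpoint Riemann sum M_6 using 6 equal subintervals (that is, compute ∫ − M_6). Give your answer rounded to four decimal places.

1.0127

Exact integral: ∫_-3^2 r(t) dt ≈ 52.083333.
M_6 ≈ 51.070602.
Error ≈ 52.083333 − 51.070602 ≈ 1.0127.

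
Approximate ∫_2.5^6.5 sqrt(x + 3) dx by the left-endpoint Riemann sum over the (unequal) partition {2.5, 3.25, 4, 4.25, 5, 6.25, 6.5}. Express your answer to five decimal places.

Subinterval widths: 0.75, 0.75, 0.25, 0.75, 1.25, 0.25.
Left endpoints: 2.5, 3.25, 4, 4.25, 5, 6.25.
f(2.5) ≈ 2.34521, f(3.25) ≈ 2.50000, f(4) ≈ 2.64575, f(4.25) ≈ 2.69258, f(5) ≈ 2.82843, f(6.25) ≈ 3.04138.
Sum = Σ Δx_i · f(x_i).
Sum ≈ 10.61066.

10.61066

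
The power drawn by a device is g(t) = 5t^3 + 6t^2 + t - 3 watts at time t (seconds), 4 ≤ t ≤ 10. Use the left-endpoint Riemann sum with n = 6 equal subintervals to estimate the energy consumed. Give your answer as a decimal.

Δt = (10 − 4)/6 = 1.
Left endpoints: 4, 5, 6, 7, 8, 9.
g(4) = 417, g(5) = 777, g(6) = 1299, g(7) = 2013, g(8) = 2949, g(9) = 4137.
Sum = Δt · [g(4) + g(5) + g(6) + ...].
Sum = 11592.

11592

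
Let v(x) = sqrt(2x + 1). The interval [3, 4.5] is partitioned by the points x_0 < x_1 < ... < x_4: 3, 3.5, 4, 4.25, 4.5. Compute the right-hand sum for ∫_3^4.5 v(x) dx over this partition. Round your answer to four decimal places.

4.4753

Subinterval widths: 0.5, 0.5, 0.25, 0.25.
Right endpoints: 3.5, 4, 4.25, 4.5.
v(3.5) ≈ 2.8284, v(4) ≈ 3.0000, v(4.25) ≈ 3.0822, v(4.5) ≈ 3.1623.
Sum = Σ Δx_i · v(x_i).
Sum ≈ 4.4753.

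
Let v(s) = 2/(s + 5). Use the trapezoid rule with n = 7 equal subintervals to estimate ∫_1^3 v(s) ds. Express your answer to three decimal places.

Δs = (3 − 1)/7 = 2/7.
v(1) = 1/3, v(9/7) = 7/22, v(11/7) = 7/23, v(13/7) = 7/24, v(15/7) = 0.28, v(17/7) = 7/26, v(19/7) = 7/27, v(3) = 0.25.
T_7 = (Δs/2)·[v(s_0) + 2v(s_1) + ... + 2v(s_{6}) + v(s_7)].
Sum ≈ 0.576.

0.576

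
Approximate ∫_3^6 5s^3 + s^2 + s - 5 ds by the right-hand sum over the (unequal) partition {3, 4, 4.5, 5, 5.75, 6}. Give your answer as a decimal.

Subinterval widths: 1, 0.5, 0.5, 0.75, 0.25.
Right endpoints: 4, 4.5, 5, 5.75, 6.
f(4) = 335, f(4.5) = 475.375, f(5) = 650, f(5.75) = 984.359375, f(6) = 1117.
Sum = Σ Δs_i · f(s_i).
Sum = 1915.20703125.

1915.20703125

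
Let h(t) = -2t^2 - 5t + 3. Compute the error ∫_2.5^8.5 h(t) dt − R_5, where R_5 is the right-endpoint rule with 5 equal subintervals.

Exact integral: ∫_2.5^8.5 h(t) dt = -546.
R_5 = -646.08.
Error = -546 − (-646.08) = 100.08.

100.08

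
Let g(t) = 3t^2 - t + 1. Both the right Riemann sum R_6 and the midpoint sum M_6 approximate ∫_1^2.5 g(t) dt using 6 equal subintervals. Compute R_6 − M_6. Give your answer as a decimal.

1.8515625

R_6 = 15.328125.
M_6 = 13.4765625.
R_6 − M_6 = 1.8515625.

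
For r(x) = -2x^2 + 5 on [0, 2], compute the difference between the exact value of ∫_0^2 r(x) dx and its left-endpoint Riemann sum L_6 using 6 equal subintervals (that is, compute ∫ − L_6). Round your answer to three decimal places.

Exact integral: ∫_0^2 r(x) dx ≈ 4.66667.
L_6 ≈ 5.92593.
Error ≈ 4.66667 − 5.92593 ≈ -1.259.

-1.259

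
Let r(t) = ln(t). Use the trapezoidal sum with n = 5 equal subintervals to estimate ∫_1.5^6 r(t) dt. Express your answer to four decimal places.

5.6091

Δt = (6 − 1.5)/5 = 0.9.
r(1.5) ≈ 0.4055, r(2.4) ≈ 0.8755, r(3.3) ≈ 1.1939, r(4.2) ≈ 1.4351, r(5.1) ≈ 1.6292, r(6) ≈ 1.7918.
T_5 = (Δt/2)·[r(t_0) + 2r(t_1) + ... + 2r(t_{4}) + r(t_5)].
Sum ≈ 5.6091.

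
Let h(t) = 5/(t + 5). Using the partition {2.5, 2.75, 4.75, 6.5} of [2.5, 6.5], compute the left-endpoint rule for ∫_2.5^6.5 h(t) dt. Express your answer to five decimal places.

Subinterval widths: 0.25, 2, 1.75.
Left endpoints: 2.5, 2.75, 4.75.
h(2.5) = 2/3, h(2.75) = 20/31, h(4.75) = 20/39.
Sum = Σ Δt_i · h(t_i).
Sum ≈ 2.35443.

2.35443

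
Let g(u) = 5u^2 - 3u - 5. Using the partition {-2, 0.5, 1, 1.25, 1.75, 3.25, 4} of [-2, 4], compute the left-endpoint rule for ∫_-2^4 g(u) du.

Subinterval widths: 2.5, 0.5, 0.25, 0.5, 1.5, 0.75.
Left endpoints: -2, 0.5, 1, 1.25, 1.75, 3.25.
g(-2) = 21, g(0.5) = -5.25, g(1) = -3, g(1.25) = -0.9375, g(1.75) = 5.0625, g(3.25) = 38.0625.
Sum = Σ Δu_i · g(u_i).
Sum = 84.796875.

84.796875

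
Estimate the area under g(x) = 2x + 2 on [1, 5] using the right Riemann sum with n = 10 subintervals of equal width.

Δx = (5 − 1)/10 = 0.4.
Right endpoints: 1.4, 1.8, 2.2, 2.6, 3, 3.4, 3.8, 4.2, 4.6, 5.
g(1.4) = 4.8, g(1.8) = 5.6, g(2.2) = 6.4, g(2.6) = 7.2, g(3) = 8, g(3.4) = 8.8, g(3.8) = 9.6, g(4.2) = 10.4, g(4.6) = 11.2, g(5) = 12.
Sum = Δx · [g(1.4) + g(1.8) + g(2.2) + ...].
Sum = 33.6.

33.6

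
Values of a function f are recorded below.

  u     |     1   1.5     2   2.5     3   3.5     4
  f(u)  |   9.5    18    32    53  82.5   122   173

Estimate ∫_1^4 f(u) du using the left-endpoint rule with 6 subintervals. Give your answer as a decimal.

158.5

Δu = 0.5.
Sum = 0.5·[9.5 + 18 + 32 + 53 + 82.5 + 122] = 158.5.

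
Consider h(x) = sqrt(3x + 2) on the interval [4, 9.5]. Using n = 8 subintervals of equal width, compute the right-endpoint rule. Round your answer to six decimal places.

Δx = (9.5 − 4)/8 = 0.6875.
Right endpoints: 4.6875, 5.375, 6.0625, 6.75, 7.4375, 8.125, 8.8125, 9.5.
h(4.6875) ≈ 4.007805, h(5.375) ≈ 4.257347, h(6.0625) ≈ 4.493050, h(6.75) ≈ 4.716991, h(7.4375) ≈ 4.930771, h(8.125) ≈ 5.135660, h(8.8125) ≈ 5.332682, h(9.5) ≈ 5.522681.
Sum = Δx · [h(4.6875) + h(5.375) + h(6.0625) + ...].
Sum ≈ 26.397927.

26.397927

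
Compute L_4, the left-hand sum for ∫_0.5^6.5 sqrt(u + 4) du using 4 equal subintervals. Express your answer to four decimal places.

Δu = (6.5 − 0.5)/4 = 1.5.
Left endpoints: 0.5, 2, 3.5, 5.
f(0.5) ≈ 2.1213, f(2) ≈ 2.4495, f(3.5) ≈ 2.7386, f(5) ≈ 3.0000.
Sum = Δu · [f(0.5) + f(2) + f(3.5) + f(5)].
Sum ≈ 15.4641.

15.4641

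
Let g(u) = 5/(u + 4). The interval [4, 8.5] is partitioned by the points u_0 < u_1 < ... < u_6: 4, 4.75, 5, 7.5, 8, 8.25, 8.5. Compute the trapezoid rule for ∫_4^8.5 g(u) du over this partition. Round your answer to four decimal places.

2.2444

Subinterval widths: 0.75, 0.25, 2.5, 0.5, 0.25, 0.25.
g(4) = 0.625, g(4.75) = 4/7, g(5) = 5/9, g(7.5) = 10/23, g(8) = 5/12, g(8.25) = 20/49, g(8.5) = 0.4.
On each subinterval the trapezoid contributes (Δu_i/2)·[g(u_{i-1}) + g(u_i)].
Sum ≈ 2.2444.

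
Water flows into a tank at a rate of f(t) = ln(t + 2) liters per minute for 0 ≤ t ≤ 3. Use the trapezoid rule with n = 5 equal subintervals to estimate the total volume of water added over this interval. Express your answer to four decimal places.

3.6519

Δt = (3 − 0)/5 = 0.6.
f(0) ≈ 0.6931, f(0.6) ≈ 0.9555, f(1.2) ≈ 1.1632, f(1.8) ≈ 1.3350, f(2.4) ≈ 1.4816, f(3) ≈ 1.6094.
T_5 = (Δt/2)·[f(t_0) + 2f(t_1) + ... + 2f(t_{4}) + f(t_5)].
Sum ≈ 3.6519.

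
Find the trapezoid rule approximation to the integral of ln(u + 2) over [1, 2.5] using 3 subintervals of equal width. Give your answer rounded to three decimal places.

1.970

Δu = (2.5 − 1)/3 = 0.5.
f(1) ≈ 1.099, f(1.5) ≈ 1.253, f(2) ≈ 1.386, f(2.5) ≈ 1.504.
T_3 = (Δu/2)·[f(u_0) + 2f(u_1) + 2f(u_2) + f(u_3)].
Sum ≈ 1.970.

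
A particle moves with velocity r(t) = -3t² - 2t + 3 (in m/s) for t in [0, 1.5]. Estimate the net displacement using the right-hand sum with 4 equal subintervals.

-3.05859375

Δt = (1.5 − 0)/4 = 0.375.
Right endpoints: 0.375, 0.75, 1.125, 1.5.
r(0.375) = 1.828125, r(0.75) = -0.1875, r(1.125) = -3.046875, r(1.5) = -6.75.
Sum = Δt · [r(0.375) + r(0.75) + r(1.125) + r(1.5)].
Sum = -3.05859375.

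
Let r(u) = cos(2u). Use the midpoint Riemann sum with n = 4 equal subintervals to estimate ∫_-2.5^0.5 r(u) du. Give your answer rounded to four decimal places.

-0.0646

Δu = (0.5 − (-2.5))/4 = 0.75.
Midpoints: -2.125, -1.375, -0.625, 0.125.
r(-2.125) ≈ -0.4461, r(-1.375) ≈ -0.9243, r(-0.625) ≈ 0.3153, r(0.125) ≈ 0.9689.
Sum = Δu · [r(-2.125) + r(-1.375) + r(-0.625) + r(0.125)].
Sum ≈ -0.0646.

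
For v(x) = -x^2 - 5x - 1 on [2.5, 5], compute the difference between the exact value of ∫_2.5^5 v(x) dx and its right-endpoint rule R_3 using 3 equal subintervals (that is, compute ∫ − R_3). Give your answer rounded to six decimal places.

13.310185

Exact integral: ∫_2.5^5 v(x) dx ≈ -85.83333333.
R_3 ≈ -99.14351852.
Error ≈ -85.83333333 − (-99.14351852) ≈ 13.310185.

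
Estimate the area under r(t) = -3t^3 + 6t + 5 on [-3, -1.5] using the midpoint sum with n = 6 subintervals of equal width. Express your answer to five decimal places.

Δt = (-1.5 − (-3))/6 = 0.25.
Midpoints: -2.875, -2.625, -2.375, -2.125, -1.875, -1.625.
r(-2.875) = 30229/512, r(-2.625) = 22279/512, r(-2.375) = 15841/512, r(-2.125) = 10771/512, r(-1.875) = 6925/512, r(-1.625) = 4159/512.
Sum = Δt · [r(-2.875) + r(-2.625) + r(-2.375) + ...].
Sum ≈ 44.04492.

44.04492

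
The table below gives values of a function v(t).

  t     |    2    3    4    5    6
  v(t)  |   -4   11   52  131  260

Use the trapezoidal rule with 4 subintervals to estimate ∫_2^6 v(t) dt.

322

Δt = 1.
T_4 = (1/2)·[(-4) + 2·11 + 2·52 + 2·131 + 260] = 322.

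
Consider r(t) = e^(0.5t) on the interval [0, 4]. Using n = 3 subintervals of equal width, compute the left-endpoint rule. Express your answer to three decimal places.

8.989

Δt = (4 − 0)/3 = 4/3.
Left endpoints: 0, 4/3, 8/3.
r(0) ≈ 1.000, r(4/3) ≈ 1.948, r(8/3) ≈ 3.794.
Sum = Δt · [r(0) + r(4/3) + r(8/3)].
Sum ≈ 8.989.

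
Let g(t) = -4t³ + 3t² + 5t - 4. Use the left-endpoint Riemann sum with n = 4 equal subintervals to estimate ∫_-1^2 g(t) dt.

-6.84375

Δt = (2 − (-1))/4 = 0.75.
Left endpoints: -1, -0.25, 0.5, 1.25.
g(-1) = -2, g(-0.25) = -5, g(0.5) = -1.25, g(1.25) = -0.875.
Sum = Δt · [g(-1) + g(-0.25) + g(0.5) + g(1.25)].
Sum = -6.84375.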